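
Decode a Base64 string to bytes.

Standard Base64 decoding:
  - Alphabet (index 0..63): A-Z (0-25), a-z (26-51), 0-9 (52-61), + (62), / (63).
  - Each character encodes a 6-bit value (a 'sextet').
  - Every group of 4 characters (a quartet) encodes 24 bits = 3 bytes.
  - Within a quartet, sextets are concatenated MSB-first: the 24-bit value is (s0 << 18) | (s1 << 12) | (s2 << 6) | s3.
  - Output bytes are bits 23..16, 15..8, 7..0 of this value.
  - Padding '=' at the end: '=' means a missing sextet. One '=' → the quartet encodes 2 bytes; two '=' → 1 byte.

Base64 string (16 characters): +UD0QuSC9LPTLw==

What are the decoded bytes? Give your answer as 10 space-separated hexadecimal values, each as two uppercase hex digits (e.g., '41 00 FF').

After char 0 ('+'=62): chars_in_quartet=1 acc=0x3E bytes_emitted=0
After char 1 ('U'=20): chars_in_quartet=2 acc=0xF94 bytes_emitted=0
After char 2 ('D'=3): chars_in_quartet=3 acc=0x3E503 bytes_emitted=0
After char 3 ('0'=52): chars_in_quartet=4 acc=0xF940F4 -> emit F9 40 F4, reset; bytes_emitted=3
After char 4 ('Q'=16): chars_in_quartet=1 acc=0x10 bytes_emitted=3
After char 5 ('u'=46): chars_in_quartet=2 acc=0x42E bytes_emitted=3
After char 6 ('S'=18): chars_in_quartet=3 acc=0x10B92 bytes_emitted=3
After char 7 ('C'=2): chars_in_quartet=4 acc=0x42E482 -> emit 42 E4 82, reset; bytes_emitted=6
After char 8 ('9'=61): chars_in_quartet=1 acc=0x3D bytes_emitted=6
After char 9 ('L'=11): chars_in_quartet=2 acc=0xF4B bytes_emitted=6
After char 10 ('P'=15): chars_in_quartet=3 acc=0x3D2CF bytes_emitted=6
After char 11 ('T'=19): chars_in_quartet=4 acc=0xF4B3D3 -> emit F4 B3 D3, reset; bytes_emitted=9
After char 12 ('L'=11): chars_in_quartet=1 acc=0xB bytes_emitted=9
After char 13 ('w'=48): chars_in_quartet=2 acc=0x2F0 bytes_emitted=9
Padding '==': partial quartet acc=0x2F0 -> emit 2F; bytes_emitted=10

Answer: F9 40 F4 42 E4 82 F4 B3 D3 2F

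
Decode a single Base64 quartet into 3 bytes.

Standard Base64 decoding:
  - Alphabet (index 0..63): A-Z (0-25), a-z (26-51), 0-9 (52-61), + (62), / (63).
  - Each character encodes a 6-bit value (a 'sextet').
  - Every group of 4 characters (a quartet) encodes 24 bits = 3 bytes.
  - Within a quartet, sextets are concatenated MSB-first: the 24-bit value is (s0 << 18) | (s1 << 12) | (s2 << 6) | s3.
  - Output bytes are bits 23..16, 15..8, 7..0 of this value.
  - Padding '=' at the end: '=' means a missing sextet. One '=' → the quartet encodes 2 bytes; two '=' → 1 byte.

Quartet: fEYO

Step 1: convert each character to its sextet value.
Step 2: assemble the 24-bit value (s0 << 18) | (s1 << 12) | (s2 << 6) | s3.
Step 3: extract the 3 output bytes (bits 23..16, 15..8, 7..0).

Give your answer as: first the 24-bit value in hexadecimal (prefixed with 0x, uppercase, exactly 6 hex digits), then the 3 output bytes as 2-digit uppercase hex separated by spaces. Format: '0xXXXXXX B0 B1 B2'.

Answer: 0x7C460E 7C 46 0E

Derivation:
Sextets: f=31, E=4, Y=24, O=14
24-bit: (31<<18) | (4<<12) | (24<<6) | 14
      = 0x7C0000 | 0x004000 | 0x000600 | 0x00000E
      = 0x7C460E
Bytes: (v>>16)&0xFF=7C, (v>>8)&0xFF=46, v&0xFF=0E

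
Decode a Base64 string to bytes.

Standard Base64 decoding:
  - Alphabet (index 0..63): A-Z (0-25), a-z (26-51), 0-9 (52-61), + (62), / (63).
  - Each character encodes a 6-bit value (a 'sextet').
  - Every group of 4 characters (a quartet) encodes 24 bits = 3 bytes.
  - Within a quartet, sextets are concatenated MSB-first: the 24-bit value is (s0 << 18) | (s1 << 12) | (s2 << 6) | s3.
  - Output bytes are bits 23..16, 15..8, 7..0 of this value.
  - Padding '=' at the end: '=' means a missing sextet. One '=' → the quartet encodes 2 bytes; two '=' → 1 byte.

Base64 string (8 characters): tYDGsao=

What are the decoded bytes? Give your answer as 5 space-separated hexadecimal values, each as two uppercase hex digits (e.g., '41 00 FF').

Answer: B5 80 C6 B1 AA

Derivation:
After char 0 ('t'=45): chars_in_quartet=1 acc=0x2D bytes_emitted=0
After char 1 ('Y'=24): chars_in_quartet=2 acc=0xB58 bytes_emitted=0
After char 2 ('D'=3): chars_in_quartet=3 acc=0x2D603 bytes_emitted=0
After char 3 ('G'=6): chars_in_quartet=4 acc=0xB580C6 -> emit B5 80 C6, reset; bytes_emitted=3
After char 4 ('s'=44): chars_in_quartet=1 acc=0x2C bytes_emitted=3
After char 5 ('a'=26): chars_in_quartet=2 acc=0xB1A bytes_emitted=3
After char 6 ('o'=40): chars_in_quartet=3 acc=0x2C6A8 bytes_emitted=3
Padding '=': partial quartet acc=0x2C6A8 -> emit B1 AA; bytes_emitted=5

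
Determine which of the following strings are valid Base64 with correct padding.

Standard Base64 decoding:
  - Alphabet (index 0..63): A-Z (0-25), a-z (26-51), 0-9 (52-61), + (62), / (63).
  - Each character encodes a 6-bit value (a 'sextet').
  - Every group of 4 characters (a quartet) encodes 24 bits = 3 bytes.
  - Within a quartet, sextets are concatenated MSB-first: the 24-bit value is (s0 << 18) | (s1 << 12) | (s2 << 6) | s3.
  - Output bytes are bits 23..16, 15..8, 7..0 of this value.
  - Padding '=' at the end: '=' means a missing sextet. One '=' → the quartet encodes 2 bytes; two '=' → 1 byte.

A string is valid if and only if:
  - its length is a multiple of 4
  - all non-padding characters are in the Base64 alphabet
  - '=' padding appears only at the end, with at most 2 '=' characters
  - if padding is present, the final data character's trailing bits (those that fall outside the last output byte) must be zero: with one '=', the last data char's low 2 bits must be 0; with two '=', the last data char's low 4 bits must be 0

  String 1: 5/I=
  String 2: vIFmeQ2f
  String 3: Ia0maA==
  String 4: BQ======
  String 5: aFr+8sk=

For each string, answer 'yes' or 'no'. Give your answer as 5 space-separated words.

String 1: '5/I=' → valid
String 2: 'vIFmeQ2f' → valid
String 3: 'Ia0maA==' → valid
String 4: 'BQ======' → invalid (6 pad chars (max 2))
String 5: 'aFr+8sk=' → valid

Answer: yes yes yes no yes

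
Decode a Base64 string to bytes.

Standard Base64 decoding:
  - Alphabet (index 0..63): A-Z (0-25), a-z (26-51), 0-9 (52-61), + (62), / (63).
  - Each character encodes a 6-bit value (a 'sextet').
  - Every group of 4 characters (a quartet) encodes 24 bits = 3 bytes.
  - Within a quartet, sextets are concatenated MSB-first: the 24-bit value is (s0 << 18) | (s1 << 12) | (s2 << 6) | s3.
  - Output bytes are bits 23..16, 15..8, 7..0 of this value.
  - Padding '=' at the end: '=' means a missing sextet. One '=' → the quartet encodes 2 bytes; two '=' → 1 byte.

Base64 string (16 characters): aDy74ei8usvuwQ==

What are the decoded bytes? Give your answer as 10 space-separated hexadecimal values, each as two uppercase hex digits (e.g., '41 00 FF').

Answer: 68 3C BB E1 E8 BC BA CB EE C1

Derivation:
After char 0 ('a'=26): chars_in_quartet=1 acc=0x1A bytes_emitted=0
After char 1 ('D'=3): chars_in_quartet=2 acc=0x683 bytes_emitted=0
After char 2 ('y'=50): chars_in_quartet=3 acc=0x1A0F2 bytes_emitted=0
After char 3 ('7'=59): chars_in_quartet=4 acc=0x683CBB -> emit 68 3C BB, reset; bytes_emitted=3
After char 4 ('4'=56): chars_in_quartet=1 acc=0x38 bytes_emitted=3
After char 5 ('e'=30): chars_in_quartet=2 acc=0xE1E bytes_emitted=3
After char 6 ('i'=34): chars_in_quartet=3 acc=0x387A2 bytes_emitted=3
After char 7 ('8'=60): chars_in_quartet=4 acc=0xE1E8BC -> emit E1 E8 BC, reset; bytes_emitted=6
After char 8 ('u'=46): chars_in_quartet=1 acc=0x2E bytes_emitted=6
After char 9 ('s'=44): chars_in_quartet=2 acc=0xBAC bytes_emitted=6
After char 10 ('v'=47): chars_in_quartet=3 acc=0x2EB2F bytes_emitted=6
After char 11 ('u'=46): chars_in_quartet=4 acc=0xBACBEE -> emit BA CB EE, reset; bytes_emitted=9
After char 12 ('w'=48): chars_in_quartet=1 acc=0x30 bytes_emitted=9
After char 13 ('Q'=16): chars_in_quartet=2 acc=0xC10 bytes_emitted=9
Padding '==': partial quartet acc=0xC10 -> emit C1; bytes_emitted=10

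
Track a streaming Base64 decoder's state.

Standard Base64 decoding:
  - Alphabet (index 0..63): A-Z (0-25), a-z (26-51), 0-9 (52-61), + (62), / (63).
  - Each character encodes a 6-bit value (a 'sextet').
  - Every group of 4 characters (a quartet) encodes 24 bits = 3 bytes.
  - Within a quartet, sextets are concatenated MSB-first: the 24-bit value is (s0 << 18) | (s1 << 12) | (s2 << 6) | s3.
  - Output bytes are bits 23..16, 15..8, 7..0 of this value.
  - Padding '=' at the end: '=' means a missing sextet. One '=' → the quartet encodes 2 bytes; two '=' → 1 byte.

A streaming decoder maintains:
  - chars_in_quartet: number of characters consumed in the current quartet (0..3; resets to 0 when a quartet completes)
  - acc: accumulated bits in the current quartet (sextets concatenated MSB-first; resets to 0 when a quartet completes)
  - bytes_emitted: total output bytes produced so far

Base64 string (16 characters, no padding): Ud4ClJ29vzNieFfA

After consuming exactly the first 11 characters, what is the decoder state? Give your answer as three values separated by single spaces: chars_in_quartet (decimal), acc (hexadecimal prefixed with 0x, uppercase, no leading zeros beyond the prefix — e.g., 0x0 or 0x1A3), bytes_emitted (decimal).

After char 0 ('U'=20): chars_in_quartet=1 acc=0x14 bytes_emitted=0
After char 1 ('d'=29): chars_in_quartet=2 acc=0x51D bytes_emitted=0
After char 2 ('4'=56): chars_in_quartet=3 acc=0x14778 bytes_emitted=0
After char 3 ('C'=2): chars_in_quartet=4 acc=0x51DE02 -> emit 51 DE 02, reset; bytes_emitted=3
After char 4 ('l'=37): chars_in_quartet=1 acc=0x25 bytes_emitted=3
After char 5 ('J'=9): chars_in_quartet=2 acc=0x949 bytes_emitted=3
After char 6 ('2'=54): chars_in_quartet=3 acc=0x25276 bytes_emitted=3
After char 7 ('9'=61): chars_in_quartet=4 acc=0x949DBD -> emit 94 9D BD, reset; bytes_emitted=6
After char 8 ('v'=47): chars_in_quartet=1 acc=0x2F bytes_emitted=6
After char 9 ('z'=51): chars_in_quartet=2 acc=0xBF3 bytes_emitted=6
After char 10 ('N'=13): chars_in_quartet=3 acc=0x2FCCD bytes_emitted=6

Answer: 3 0x2FCCD 6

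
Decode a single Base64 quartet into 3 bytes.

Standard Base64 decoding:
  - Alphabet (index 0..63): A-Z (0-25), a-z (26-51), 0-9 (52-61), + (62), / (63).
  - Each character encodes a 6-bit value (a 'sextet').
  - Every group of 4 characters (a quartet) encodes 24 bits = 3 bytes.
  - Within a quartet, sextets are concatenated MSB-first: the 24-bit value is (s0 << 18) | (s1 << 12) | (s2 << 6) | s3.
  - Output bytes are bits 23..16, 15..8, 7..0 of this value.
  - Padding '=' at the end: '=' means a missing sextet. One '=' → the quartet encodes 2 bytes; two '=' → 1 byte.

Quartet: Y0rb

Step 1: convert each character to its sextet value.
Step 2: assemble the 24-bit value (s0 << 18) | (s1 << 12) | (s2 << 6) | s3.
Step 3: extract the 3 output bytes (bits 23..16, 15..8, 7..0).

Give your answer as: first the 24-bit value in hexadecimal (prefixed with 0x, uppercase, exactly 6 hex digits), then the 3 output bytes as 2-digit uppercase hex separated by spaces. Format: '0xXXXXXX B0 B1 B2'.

Sextets: Y=24, 0=52, r=43, b=27
24-bit: (24<<18) | (52<<12) | (43<<6) | 27
      = 0x600000 | 0x034000 | 0x000AC0 | 0x00001B
      = 0x634ADB
Bytes: (v>>16)&0xFF=63, (v>>8)&0xFF=4A, v&0xFF=DB

Answer: 0x634ADB 63 4A DB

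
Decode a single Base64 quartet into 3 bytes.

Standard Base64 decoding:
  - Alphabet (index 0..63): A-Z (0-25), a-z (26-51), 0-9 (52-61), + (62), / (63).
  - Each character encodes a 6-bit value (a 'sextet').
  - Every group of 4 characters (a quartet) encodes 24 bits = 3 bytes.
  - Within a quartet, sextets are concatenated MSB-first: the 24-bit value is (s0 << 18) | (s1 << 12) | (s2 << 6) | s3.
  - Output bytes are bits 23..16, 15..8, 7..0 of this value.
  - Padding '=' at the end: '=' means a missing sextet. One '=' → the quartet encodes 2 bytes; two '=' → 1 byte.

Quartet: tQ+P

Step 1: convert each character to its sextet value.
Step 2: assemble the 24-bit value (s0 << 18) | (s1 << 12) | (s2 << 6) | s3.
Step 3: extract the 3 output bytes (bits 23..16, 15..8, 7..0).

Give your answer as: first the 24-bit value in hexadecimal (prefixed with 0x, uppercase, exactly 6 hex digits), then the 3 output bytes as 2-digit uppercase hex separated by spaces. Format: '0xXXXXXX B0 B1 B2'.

Sextets: t=45, Q=16, +=62, P=15
24-bit: (45<<18) | (16<<12) | (62<<6) | 15
      = 0xB40000 | 0x010000 | 0x000F80 | 0x00000F
      = 0xB50F8F
Bytes: (v>>16)&0xFF=B5, (v>>8)&0xFF=0F, v&0xFF=8F

Answer: 0xB50F8F B5 0F 8F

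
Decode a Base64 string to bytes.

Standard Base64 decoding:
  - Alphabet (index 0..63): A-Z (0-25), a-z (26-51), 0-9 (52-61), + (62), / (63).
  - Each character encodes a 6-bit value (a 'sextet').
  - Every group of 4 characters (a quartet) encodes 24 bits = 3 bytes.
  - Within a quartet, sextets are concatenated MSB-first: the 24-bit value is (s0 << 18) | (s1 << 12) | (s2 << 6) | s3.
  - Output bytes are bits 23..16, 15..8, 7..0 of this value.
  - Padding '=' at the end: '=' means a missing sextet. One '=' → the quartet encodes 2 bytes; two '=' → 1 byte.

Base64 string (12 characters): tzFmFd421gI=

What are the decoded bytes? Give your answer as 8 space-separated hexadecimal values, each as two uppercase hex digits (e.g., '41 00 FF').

After char 0 ('t'=45): chars_in_quartet=1 acc=0x2D bytes_emitted=0
After char 1 ('z'=51): chars_in_quartet=2 acc=0xB73 bytes_emitted=0
After char 2 ('F'=5): chars_in_quartet=3 acc=0x2DCC5 bytes_emitted=0
After char 3 ('m'=38): chars_in_quartet=4 acc=0xB73166 -> emit B7 31 66, reset; bytes_emitted=3
After char 4 ('F'=5): chars_in_quartet=1 acc=0x5 bytes_emitted=3
After char 5 ('d'=29): chars_in_quartet=2 acc=0x15D bytes_emitted=3
After char 6 ('4'=56): chars_in_quartet=3 acc=0x5778 bytes_emitted=3
After char 7 ('2'=54): chars_in_quartet=4 acc=0x15DE36 -> emit 15 DE 36, reset; bytes_emitted=6
After char 8 ('1'=53): chars_in_quartet=1 acc=0x35 bytes_emitted=6
After char 9 ('g'=32): chars_in_quartet=2 acc=0xD60 bytes_emitted=6
After char 10 ('I'=8): chars_in_quartet=3 acc=0x35808 bytes_emitted=6
Padding '=': partial quartet acc=0x35808 -> emit D6 02; bytes_emitted=8

Answer: B7 31 66 15 DE 36 D6 02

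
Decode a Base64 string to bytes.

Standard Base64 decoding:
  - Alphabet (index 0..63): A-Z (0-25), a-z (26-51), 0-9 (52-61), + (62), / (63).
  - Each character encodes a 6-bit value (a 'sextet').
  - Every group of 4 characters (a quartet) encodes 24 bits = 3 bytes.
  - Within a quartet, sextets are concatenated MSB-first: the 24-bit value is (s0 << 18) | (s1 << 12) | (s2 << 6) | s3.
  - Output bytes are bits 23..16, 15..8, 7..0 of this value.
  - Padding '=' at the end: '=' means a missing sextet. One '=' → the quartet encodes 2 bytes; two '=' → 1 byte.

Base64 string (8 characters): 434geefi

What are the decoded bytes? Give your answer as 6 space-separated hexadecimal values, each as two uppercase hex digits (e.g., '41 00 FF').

Answer: E3 7E 20 79 E7 E2

Derivation:
After char 0 ('4'=56): chars_in_quartet=1 acc=0x38 bytes_emitted=0
After char 1 ('3'=55): chars_in_quartet=2 acc=0xE37 bytes_emitted=0
After char 2 ('4'=56): chars_in_quartet=3 acc=0x38DF8 bytes_emitted=0
After char 3 ('g'=32): chars_in_quartet=4 acc=0xE37E20 -> emit E3 7E 20, reset; bytes_emitted=3
After char 4 ('e'=30): chars_in_quartet=1 acc=0x1E bytes_emitted=3
After char 5 ('e'=30): chars_in_quartet=2 acc=0x79E bytes_emitted=3
After char 6 ('f'=31): chars_in_quartet=3 acc=0x1E79F bytes_emitted=3
After char 7 ('i'=34): chars_in_quartet=4 acc=0x79E7E2 -> emit 79 E7 E2, reset; bytes_emitted=6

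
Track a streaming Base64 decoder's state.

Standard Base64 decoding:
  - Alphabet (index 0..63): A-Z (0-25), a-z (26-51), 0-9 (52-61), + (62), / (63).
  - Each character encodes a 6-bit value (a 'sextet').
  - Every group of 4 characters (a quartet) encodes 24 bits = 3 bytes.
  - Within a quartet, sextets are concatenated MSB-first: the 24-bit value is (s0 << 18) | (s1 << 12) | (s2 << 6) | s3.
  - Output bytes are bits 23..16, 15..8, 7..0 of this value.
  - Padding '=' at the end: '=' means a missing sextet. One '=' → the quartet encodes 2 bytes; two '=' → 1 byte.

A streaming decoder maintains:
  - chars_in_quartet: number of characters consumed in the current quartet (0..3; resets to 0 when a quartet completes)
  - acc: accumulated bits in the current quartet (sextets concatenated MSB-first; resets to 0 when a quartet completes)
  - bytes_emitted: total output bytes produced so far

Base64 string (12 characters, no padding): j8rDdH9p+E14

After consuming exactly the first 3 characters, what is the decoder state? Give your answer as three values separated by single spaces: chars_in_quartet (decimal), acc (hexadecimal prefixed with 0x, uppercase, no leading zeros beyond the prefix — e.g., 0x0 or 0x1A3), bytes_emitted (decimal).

After char 0 ('j'=35): chars_in_quartet=1 acc=0x23 bytes_emitted=0
After char 1 ('8'=60): chars_in_quartet=2 acc=0x8FC bytes_emitted=0
After char 2 ('r'=43): chars_in_quartet=3 acc=0x23F2B bytes_emitted=0

Answer: 3 0x23F2B 0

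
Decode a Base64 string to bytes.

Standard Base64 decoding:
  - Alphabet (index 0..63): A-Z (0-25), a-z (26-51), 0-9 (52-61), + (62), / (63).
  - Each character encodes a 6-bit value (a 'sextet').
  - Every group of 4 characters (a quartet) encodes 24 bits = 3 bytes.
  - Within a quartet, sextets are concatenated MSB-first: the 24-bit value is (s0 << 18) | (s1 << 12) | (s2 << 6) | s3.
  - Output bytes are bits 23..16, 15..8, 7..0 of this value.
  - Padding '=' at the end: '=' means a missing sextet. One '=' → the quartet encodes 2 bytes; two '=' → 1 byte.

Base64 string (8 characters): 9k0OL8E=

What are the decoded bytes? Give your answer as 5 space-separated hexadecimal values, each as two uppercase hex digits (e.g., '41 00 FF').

After char 0 ('9'=61): chars_in_quartet=1 acc=0x3D bytes_emitted=0
After char 1 ('k'=36): chars_in_quartet=2 acc=0xF64 bytes_emitted=0
After char 2 ('0'=52): chars_in_quartet=3 acc=0x3D934 bytes_emitted=0
After char 3 ('O'=14): chars_in_quartet=4 acc=0xF64D0E -> emit F6 4D 0E, reset; bytes_emitted=3
After char 4 ('L'=11): chars_in_quartet=1 acc=0xB bytes_emitted=3
After char 5 ('8'=60): chars_in_quartet=2 acc=0x2FC bytes_emitted=3
After char 6 ('E'=4): chars_in_quartet=3 acc=0xBF04 bytes_emitted=3
Padding '=': partial quartet acc=0xBF04 -> emit 2F C1; bytes_emitted=5

Answer: F6 4D 0E 2F C1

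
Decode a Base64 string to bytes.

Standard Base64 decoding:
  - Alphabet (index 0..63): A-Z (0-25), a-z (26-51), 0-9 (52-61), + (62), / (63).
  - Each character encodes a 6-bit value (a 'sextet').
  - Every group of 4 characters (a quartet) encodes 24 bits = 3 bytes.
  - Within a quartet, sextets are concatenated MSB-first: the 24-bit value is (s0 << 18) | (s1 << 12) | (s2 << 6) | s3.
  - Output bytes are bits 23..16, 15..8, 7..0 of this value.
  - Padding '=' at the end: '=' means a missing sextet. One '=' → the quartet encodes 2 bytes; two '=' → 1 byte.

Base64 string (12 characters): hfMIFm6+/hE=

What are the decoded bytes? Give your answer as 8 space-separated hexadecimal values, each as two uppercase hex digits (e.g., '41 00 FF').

Answer: 85 F3 08 16 6E BE FE 11

Derivation:
After char 0 ('h'=33): chars_in_quartet=1 acc=0x21 bytes_emitted=0
After char 1 ('f'=31): chars_in_quartet=2 acc=0x85F bytes_emitted=0
After char 2 ('M'=12): chars_in_quartet=3 acc=0x217CC bytes_emitted=0
After char 3 ('I'=8): chars_in_quartet=4 acc=0x85F308 -> emit 85 F3 08, reset; bytes_emitted=3
After char 4 ('F'=5): chars_in_quartet=1 acc=0x5 bytes_emitted=3
After char 5 ('m'=38): chars_in_quartet=2 acc=0x166 bytes_emitted=3
After char 6 ('6'=58): chars_in_quartet=3 acc=0x59BA bytes_emitted=3
After char 7 ('+'=62): chars_in_quartet=4 acc=0x166EBE -> emit 16 6E BE, reset; bytes_emitted=6
After char 8 ('/'=63): chars_in_quartet=1 acc=0x3F bytes_emitted=6
After char 9 ('h'=33): chars_in_quartet=2 acc=0xFE1 bytes_emitted=6
After char 10 ('E'=4): chars_in_quartet=3 acc=0x3F844 bytes_emitted=6
Padding '=': partial quartet acc=0x3F844 -> emit FE 11; bytes_emitted=8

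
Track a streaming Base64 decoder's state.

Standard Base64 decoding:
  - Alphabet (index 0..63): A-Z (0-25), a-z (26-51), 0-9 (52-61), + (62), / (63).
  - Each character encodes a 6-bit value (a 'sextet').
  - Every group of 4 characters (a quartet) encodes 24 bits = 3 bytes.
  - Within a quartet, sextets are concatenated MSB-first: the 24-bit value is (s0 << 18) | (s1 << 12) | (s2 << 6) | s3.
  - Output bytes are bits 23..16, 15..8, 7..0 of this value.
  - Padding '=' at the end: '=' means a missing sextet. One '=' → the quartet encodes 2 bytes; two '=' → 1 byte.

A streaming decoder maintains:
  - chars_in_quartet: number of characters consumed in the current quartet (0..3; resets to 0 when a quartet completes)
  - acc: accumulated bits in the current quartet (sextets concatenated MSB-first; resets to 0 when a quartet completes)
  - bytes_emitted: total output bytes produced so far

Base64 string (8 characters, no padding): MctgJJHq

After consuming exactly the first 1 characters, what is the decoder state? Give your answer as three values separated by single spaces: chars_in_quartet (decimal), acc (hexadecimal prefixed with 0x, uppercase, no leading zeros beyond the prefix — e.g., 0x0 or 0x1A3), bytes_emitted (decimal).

Answer: 1 0xC 0

Derivation:
After char 0 ('M'=12): chars_in_quartet=1 acc=0xC bytes_emitted=0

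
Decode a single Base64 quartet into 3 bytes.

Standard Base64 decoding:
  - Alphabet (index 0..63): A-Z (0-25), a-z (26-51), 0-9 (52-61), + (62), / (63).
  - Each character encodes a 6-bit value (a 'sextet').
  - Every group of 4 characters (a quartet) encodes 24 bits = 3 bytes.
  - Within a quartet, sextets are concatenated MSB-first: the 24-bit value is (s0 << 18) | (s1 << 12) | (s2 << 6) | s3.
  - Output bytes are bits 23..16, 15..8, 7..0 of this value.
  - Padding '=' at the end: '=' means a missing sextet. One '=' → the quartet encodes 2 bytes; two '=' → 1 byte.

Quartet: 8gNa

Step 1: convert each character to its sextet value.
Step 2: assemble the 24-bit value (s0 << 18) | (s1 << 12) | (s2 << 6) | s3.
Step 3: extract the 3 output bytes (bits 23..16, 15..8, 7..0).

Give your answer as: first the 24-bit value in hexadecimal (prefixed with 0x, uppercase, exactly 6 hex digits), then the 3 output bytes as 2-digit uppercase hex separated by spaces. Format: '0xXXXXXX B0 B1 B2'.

Answer: 0xF2035A F2 03 5A

Derivation:
Sextets: 8=60, g=32, N=13, a=26
24-bit: (60<<18) | (32<<12) | (13<<6) | 26
      = 0xF00000 | 0x020000 | 0x000340 | 0x00001A
      = 0xF2035A
Bytes: (v>>16)&0xFF=F2, (v>>8)&0xFF=03, v&0xFF=5A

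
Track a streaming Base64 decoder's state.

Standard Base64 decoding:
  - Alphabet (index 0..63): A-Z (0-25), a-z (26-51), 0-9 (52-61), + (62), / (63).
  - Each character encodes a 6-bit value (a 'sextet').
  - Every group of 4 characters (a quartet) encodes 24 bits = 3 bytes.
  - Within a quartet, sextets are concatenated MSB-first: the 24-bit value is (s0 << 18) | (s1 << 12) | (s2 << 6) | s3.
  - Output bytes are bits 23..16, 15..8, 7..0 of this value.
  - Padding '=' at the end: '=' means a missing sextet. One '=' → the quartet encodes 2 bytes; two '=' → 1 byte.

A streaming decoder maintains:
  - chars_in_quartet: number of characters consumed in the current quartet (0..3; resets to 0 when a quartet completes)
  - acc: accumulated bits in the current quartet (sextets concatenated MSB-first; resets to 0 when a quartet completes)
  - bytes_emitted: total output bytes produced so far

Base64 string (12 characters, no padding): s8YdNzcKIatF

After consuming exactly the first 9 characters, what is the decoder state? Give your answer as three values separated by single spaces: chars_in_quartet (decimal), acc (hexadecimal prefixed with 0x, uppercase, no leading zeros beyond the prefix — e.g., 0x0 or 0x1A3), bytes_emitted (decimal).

Answer: 1 0x8 6

Derivation:
After char 0 ('s'=44): chars_in_quartet=1 acc=0x2C bytes_emitted=0
After char 1 ('8'=60): chars_in_quartet=2 acc=0xB3C bytes_emitted=0
After char 2 ('Y'=24): chars_in_quartet=3 acc=0x2CF18 bytes_emitted=0
After char 3 ('d'=29): chars_in_quartet=4 acc=0xB3C61D -> emit B3 C6 1D, reset; bytes_emitted=3
After char 4 ('N'=13): chars_in_quartet=1 acc=0xD bytes_emitted=3
After char 5 ('z'=51): chars_in_quartet=2 acc=0x373 bytes_emitted=3
After char 6 ('c'=28): chars_in_quartet=3 acc=0xDCDC bytes_emitted=3
After char 7 ('K'=10): chars_in_quartet=4 acc=0x37370A -> emit 37 37 0A, reset; bytes_emitted=6
After char 8 ('I'=8): chars_in_quartet=1 acc=0x8 bytes_emitted=6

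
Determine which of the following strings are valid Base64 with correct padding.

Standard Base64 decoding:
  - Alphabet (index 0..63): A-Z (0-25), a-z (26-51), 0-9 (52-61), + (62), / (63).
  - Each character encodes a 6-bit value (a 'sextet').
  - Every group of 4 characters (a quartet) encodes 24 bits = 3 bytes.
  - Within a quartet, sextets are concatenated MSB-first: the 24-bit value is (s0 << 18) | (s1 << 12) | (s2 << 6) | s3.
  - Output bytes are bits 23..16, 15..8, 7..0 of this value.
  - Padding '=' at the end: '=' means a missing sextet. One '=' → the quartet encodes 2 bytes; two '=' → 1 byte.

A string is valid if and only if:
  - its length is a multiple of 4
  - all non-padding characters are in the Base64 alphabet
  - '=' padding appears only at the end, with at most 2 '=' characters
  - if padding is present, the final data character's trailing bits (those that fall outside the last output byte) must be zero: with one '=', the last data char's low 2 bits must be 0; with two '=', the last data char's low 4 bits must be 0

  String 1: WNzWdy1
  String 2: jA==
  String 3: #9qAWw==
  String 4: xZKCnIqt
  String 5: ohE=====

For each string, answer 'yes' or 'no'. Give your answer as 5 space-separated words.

String 1: 'WNzWdy1' → invalid (len=7 not mult of 4)
String 2: 'jA==' → valid
String 3: '#9qAWw==' → invalid (bad char(s): ['#'])
String 4: 'xZKCnIqt' → valid
String 5: 'ohE=====' → invalid (5 pad chars (max 2))

Answer: no yes no yes no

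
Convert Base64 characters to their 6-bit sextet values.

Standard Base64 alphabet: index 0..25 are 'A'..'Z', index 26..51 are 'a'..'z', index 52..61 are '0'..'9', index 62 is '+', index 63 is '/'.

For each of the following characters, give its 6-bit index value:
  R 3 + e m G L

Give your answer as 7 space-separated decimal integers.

'R': A..Z range, ord('R') − ord('A') = 17
'3': 0..9 range, 52 + ord('3') − ord('0') = 55
'+': index 62
'e': a..z range, 26 + ord('e') − ord('a') = 30
'm': a..z range, 26 + ord('m') − ord('a') = 38
'G': A..Z range, ord('G') − ord('A') = 6
'L': A..Z range, ord('L') − ord('A') = 11

Answer: 17 55 62 30 38 6 11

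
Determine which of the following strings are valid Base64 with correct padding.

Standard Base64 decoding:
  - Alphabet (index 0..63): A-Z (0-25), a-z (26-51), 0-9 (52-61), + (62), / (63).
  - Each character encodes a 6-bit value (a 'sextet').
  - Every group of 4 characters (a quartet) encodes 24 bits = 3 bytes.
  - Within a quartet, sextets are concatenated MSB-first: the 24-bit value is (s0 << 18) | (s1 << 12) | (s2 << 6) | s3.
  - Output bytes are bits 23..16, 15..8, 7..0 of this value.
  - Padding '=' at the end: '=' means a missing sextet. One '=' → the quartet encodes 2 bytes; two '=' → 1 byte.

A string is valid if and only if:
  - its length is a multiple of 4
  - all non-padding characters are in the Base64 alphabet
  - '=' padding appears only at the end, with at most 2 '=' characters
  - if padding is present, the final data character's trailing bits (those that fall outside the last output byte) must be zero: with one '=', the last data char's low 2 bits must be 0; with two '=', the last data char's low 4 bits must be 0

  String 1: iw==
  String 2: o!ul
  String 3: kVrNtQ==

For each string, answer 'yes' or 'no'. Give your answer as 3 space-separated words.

String 1: 'iw==' → valid
String 2: 'o!ul' → invalid (bad char(s): ['!'])
String 3: 'kVrNtQ==' → valid

Answer: yes no yes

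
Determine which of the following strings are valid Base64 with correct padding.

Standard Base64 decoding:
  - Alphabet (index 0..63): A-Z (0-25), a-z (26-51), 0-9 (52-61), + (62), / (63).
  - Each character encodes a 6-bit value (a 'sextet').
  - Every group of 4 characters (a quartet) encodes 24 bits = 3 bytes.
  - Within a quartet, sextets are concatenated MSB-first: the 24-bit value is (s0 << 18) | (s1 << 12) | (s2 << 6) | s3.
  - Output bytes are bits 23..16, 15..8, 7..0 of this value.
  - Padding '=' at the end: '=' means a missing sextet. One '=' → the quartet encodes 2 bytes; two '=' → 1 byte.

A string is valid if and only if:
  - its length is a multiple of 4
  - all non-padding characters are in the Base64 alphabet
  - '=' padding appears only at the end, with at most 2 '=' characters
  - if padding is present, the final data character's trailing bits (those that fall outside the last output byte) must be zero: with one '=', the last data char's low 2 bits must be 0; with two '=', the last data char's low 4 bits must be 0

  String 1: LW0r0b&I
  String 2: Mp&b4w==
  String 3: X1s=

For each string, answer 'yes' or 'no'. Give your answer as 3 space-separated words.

String 1: 'LW0r0b&I' → invalid (bad char(s): ['&'])
String 2: 'Mp&b4w==' → invalid (bad char(s): ['&'])
String 3: 'X1s=' → valid

Answer: no no yes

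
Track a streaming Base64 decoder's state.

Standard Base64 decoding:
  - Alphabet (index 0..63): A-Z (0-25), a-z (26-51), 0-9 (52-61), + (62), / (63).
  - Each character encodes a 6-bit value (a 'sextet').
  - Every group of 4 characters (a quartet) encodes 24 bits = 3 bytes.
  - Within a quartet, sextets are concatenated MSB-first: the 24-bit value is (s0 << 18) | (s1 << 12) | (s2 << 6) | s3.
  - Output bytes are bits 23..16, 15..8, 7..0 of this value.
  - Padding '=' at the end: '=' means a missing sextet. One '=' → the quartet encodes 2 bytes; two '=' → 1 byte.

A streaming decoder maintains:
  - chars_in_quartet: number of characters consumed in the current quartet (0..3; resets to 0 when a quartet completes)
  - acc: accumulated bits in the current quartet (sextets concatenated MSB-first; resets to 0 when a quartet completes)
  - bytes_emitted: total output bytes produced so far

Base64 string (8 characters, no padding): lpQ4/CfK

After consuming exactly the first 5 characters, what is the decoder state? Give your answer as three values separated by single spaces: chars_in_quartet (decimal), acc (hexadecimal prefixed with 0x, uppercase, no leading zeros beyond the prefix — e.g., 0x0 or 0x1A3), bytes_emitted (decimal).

Answer: 1 0x3F 3

Derivation:
After char 0 ('l'=37): chars_in_quartet=1 acc=0x25 bytes_emitted=0
After char 1 ('p'=41): chars_in_quartet=2 acc=0x969 bytes_emitted=0
After char 2 ('Q'=16): chars_in_quartet=3 acc=0x25A50 bytes_emitted=0
After char 3 ('4'=56): chars_in_quartet=4 acc=0x969438 -> emit 96 94 38, reset; bytes_emitted=3
After char 4 ('/'=63): chars_in_quartet=1 acc=0x3F bytes_emitted=3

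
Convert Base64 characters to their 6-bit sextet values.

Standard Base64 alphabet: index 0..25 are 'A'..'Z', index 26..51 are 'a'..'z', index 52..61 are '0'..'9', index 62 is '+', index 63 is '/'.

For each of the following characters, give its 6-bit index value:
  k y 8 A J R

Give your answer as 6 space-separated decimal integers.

'k': a..z range, 26 + ord('k') − ord('a') = 36
'y': a..z range, 26 + ord('y') − ord('a') = 50
'8': 0..9 range, 52 + ord('8') − ord('0') = 60
'A': A..Z range, ord('A') − ord('A') = 0
'J': A..Z range, ord('J') − ord('A') = 9
'R': A..Z range, ord('R') − ord('A') = 17

Answer: 36 50 60 0 9 17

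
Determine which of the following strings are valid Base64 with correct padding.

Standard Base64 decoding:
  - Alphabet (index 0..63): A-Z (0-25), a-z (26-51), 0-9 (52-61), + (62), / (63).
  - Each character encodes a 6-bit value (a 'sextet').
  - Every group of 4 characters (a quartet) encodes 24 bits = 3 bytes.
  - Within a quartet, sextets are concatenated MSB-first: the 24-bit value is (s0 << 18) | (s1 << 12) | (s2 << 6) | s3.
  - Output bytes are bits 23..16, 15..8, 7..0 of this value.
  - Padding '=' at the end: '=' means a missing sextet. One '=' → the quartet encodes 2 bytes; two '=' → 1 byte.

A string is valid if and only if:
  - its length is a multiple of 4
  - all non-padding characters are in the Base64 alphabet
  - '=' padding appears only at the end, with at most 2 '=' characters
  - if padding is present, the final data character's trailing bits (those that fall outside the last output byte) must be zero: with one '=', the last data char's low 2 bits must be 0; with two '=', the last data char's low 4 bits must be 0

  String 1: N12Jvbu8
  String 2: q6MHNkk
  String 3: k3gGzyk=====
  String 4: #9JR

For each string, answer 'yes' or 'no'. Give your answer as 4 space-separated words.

Answer: yes no no no

Derivation:
String 1: 'N12Jvbu8' → valid
String 2: 'q6MHNkk' → invalid (len=7 not mult of 4)
String 3: 'k3gGzyk=====' → invalid (5 pad chars (max 2))
String 4: '#9JR' → invalid (bad char(s): ['#'])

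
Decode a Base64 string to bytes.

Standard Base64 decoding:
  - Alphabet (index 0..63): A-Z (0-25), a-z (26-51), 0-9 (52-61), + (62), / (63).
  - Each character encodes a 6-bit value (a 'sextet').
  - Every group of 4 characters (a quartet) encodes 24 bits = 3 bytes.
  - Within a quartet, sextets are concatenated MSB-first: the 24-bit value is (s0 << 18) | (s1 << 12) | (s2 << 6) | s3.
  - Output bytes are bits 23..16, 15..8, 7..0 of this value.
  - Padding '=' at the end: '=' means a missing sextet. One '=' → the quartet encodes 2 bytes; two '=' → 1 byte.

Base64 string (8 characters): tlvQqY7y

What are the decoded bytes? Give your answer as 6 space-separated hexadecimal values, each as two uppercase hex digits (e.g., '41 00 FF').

After char 0 ('t'=45): chars_in_quartet=1 acc=0x2D bytes_emitted=0
After char 1 ('l'=37): chars_in_quartet=2 acc=0xB65 bytes_emitted=0
After char 2 ('v'=47): chars_in_quartet=3 acc=0x2D96F bytes_emitted=0
After char 3 ('Q'=16): chars_in_quartet=4 acc=0xB65BD0 -> emit B6 5B D0, reset; bytes_emitted=3
After char 4 ('q'=42): chars_in_quartet=1 acc=0x2A bytes_emitted=3
After char 5 ('Y'=24): chars_in_quartet=2 acc=0xA98 bytes_emitted=3
After char 6 ('7'=59): chars_in_quartet=3 acc=0x2A63B bytes_emitted=3
After char 7 ('y'=50): chars_in_quartet=4 acc=0xA98EF2 -> emit A9 8E F2, reset; bytes_emitted=6

Answer: B6 5B D0 A9 8E F2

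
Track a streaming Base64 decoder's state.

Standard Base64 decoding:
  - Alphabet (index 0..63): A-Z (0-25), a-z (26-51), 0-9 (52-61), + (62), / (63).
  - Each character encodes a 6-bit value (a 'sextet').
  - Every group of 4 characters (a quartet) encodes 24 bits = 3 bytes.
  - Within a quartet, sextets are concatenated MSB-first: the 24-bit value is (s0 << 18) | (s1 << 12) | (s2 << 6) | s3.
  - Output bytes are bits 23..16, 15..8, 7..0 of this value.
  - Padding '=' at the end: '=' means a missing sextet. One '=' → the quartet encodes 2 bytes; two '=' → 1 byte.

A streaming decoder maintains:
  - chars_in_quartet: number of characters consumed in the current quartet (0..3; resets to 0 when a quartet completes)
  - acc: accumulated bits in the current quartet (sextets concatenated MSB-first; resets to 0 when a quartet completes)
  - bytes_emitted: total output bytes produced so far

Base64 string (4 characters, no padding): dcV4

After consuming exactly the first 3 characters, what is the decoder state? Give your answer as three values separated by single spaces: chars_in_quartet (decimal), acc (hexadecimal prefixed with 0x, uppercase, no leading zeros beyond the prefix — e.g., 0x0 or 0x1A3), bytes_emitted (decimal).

Answer: 3 0x1D715 0

Derivation:
After char 0 ('d'=29): chars_in_quartet=1 acc=0x1D bytes_emitted=0
After char 1 ('c'=28): chars_in_quartet=2 acc=0x75C bytes_emitted=0
After char 2 ('V'=21): chars_in_quartet=3 acc=0x1D715 bytes_emitted=0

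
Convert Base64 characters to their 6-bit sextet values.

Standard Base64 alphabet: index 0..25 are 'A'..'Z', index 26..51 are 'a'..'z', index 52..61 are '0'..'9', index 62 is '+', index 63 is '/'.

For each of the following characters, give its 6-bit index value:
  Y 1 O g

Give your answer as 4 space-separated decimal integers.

Answer: 24 53 14 32

Derivation:
'Y': A..Z range, ord('Y') − ord('A') = 24
'1': 0..9 range, 52 + ord('1') − ord('0') = 53
'O': A..Z range, ord('O') − ord('A') = 14
'g': a..z range, 26 + ord('g') − ord('a') = 32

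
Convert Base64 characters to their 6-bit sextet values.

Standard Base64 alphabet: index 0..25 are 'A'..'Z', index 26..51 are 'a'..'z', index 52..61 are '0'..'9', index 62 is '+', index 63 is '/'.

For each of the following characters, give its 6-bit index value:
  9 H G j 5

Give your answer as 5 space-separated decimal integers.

Answer: 61 7 6 35 57

Derivation:
'9': 0..9 range, 52 + ord('9') − ord('0') = 61
'H': A..Z range, ord('H') − ord('A') = 7
'G': A..Z range, ord('G') − ord('A') = 6
'j': a..z range, 26 + ord('j') − ord('a') = 35
'5': 0..9 range, 52 + ord('5') − ord('0') = 57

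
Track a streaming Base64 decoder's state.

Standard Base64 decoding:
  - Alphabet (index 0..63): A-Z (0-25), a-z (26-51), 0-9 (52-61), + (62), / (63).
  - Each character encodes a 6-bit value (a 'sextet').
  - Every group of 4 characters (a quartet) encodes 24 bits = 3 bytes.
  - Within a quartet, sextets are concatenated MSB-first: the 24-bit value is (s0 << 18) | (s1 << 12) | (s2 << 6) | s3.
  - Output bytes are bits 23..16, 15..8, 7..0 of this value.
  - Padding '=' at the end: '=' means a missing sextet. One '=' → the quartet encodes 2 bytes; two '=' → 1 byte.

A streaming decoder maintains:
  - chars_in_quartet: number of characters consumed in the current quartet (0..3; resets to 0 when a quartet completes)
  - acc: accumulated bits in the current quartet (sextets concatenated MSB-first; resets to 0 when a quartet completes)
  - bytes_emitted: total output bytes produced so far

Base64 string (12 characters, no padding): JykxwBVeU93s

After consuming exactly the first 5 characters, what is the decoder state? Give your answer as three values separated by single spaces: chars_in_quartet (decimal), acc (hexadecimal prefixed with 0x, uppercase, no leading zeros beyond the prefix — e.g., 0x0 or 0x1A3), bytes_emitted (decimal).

Answer: 1 0x30 3

Derivation:
After char 0 ('J'=9): chars_in_quartet=1 acc=0x9 bytes_emitted=0
After char 1 ('y'=50): chars_in_quartet=2 acc=0x272 bytes_emitted=0
After char 2 ('k'=36): chars_in_quartet=3 acc=0x9CA4 bytes_emitted=0
After char 3 ('x'=49): chars_in_quartet=4 acc=0x272931 -> emit 27 29 31, reset; bytes_emitted=3
After char 4 ('w'=48): chars_in_quartet=1 acc=0x30 bytes_emitted=3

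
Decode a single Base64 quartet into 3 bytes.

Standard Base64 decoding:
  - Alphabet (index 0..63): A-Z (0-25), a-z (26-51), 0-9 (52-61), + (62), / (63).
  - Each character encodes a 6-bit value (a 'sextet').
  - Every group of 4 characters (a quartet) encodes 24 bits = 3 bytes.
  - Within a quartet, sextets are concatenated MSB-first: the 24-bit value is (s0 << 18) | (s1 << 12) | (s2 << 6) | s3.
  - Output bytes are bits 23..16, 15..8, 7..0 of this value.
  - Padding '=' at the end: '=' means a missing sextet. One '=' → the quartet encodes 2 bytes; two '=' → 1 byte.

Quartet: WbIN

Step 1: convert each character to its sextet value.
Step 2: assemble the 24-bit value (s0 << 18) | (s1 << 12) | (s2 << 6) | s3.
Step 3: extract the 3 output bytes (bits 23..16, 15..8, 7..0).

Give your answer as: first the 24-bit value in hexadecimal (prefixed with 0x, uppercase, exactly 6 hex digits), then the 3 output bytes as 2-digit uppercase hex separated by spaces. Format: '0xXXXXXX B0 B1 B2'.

Answer: 0x59B20D 59 B2 0D

Derivation:
Sextets: W=22, b=27, I=8, N=13
24-bit: (22<<18) | (27<<12) | (8<<6) | 13
      = 0x580000 | 0x01B000 | 0x000200 | 0x00000D
      = 0x59B20D
Bytes: (v>>16)&0xFF=59, (v>>8)&0xFF=B2, v&0xFF=0D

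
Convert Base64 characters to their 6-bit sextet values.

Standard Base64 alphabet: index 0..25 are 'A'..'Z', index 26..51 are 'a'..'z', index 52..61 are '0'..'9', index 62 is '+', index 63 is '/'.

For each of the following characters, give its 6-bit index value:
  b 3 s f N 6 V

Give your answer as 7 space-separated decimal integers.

'b': a..z range, 26 + ord('b') − ord('a') = 27
'3': 0..9 range, 52 + ord('3') − ord('0') = 55
's': a..z range, 26 + ord('s') − ord('a') = 44
'f': a..z range, 26 + ord('f') − ord('a') = 31
'N': A..Z range, ord('N') − ord('A') = 13
'6': 0..9 range, 52 + ord('6') − ord('0') = 58
'V': A..Z range, ord('V') − ord('A') = 21

Answer: 27 55 44 31 13 58 21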